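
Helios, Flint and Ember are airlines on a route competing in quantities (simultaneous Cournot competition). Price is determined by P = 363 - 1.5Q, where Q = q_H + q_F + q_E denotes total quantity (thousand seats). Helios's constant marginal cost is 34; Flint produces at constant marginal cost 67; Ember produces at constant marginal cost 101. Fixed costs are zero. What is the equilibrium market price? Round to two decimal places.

141.25

Helios's profit: π_H = (363 - 1.5Q)q_H - (34q_H). Setting ∂π_H/∂q_H = 0: 329 - 3q_H - (3/2)(q_F + q_E) = 0.
Flint's first-order condition: 296 - 3q_F - (3/2)(q_H + q_E) = 0.
Ember's first-order condition: 262 - 3q_E - (3/2)(q_H + q_F) = 0.
Adding the 3 first-order conditions: 887 − 6Q = 0, so Q = 887/6.
Back-substituting: q_H = (329 − 887/4)/(3/2) = 143/2, q_F = (296 − 887/4)/(3/2) = 99/2, q_E = (262 − 887/4)/(3/2) = 161/6.
Total output Q = 887/6, so price P = 363 - (3/2)·(887/6) = 565/4.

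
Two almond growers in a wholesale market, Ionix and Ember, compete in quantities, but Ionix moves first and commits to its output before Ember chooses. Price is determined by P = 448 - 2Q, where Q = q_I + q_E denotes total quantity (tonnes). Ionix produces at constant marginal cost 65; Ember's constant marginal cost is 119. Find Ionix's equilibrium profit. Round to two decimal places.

11935.56

Solve by backward induction. Given q_I, the follower Ember maximises π_E = (448 - 2q_I - 2q_E)q_E - 119q_E.
Setting the follower's marginal profit to zero, 329 - 2q_I - 4q_E = 0, i.e. q_E = (329 - 2q_I)/4.
The leader anticipates this reaction. Substituting into P = 448 - 2Q gives P = 567/2 - q_I, so π_I = (567/2 - q_I)q_I - 65q_I.
Leader FOC: 437/2 - 2q_I = 0, so q_I = 437/4.
Then q_E = (329 - 2·(437/4))/4 = 221/8.
Price P = 448 - 2·(1095/8) = 697/4.
Ionix's profit: (697/4 - 65)·(437/4) = 11935.5625.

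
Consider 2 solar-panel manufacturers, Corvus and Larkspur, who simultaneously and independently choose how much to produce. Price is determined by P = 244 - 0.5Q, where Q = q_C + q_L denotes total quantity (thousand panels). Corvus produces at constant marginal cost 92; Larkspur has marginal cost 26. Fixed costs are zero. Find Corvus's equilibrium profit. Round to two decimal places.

1643.56

Corvus's profit: π_C = (244 - 0.5Q)q_C - (92q_C). Setting ∂π_C/∂q_C = 0: 152 - q_C - (1/2)(q_L) = 0.
Larkspur's first-order condition: 218 - q_L - (1/2)(q_C) = 0.
Rearranging gives the reaction functions q_C = (152 - (1/2)q_L) and q_L = (218 - (1/2)q_C).
Substituting one into the other gives q_C = 172/3 and q_L = 568/3.
Price P = 244 - (1/2)·(740/3) = 362/3.
Corvus's profit: (362/3 - 92)·(172/3) = 1643.5556.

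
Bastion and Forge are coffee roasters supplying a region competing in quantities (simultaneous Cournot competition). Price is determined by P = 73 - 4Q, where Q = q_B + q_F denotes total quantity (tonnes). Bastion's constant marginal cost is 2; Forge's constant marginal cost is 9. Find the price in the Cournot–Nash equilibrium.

Bastion's profit: π_B = (73 - 4Q)q_B - (2q_B). Setting ∂π_B/∂q_B = 0: 71 - 8q_B - 4(q_F) = 0.
Forge's profit: π_F = (73 - 4Q)q_F - (9q_F). Setting ∂π_F/∂q_F = 0: 64 - 8q_F - 4(q_B) = 0.
Best responses: q_B = (71 - 4q_F)/8, q_F = (64 - 4q_B)/8.
Substituting one into the other gives q_B = 13/2 and q_F = 19/4.
Total output Q = 45/4, so price P = 73 - 4·(45/4) = 28.

28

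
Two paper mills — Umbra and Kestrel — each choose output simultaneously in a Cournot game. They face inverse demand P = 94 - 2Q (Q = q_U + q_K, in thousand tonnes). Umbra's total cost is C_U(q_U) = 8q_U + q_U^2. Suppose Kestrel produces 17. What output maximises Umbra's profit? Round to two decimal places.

8.67

With the rival's output fixed at 17, Umbra's profit is π_U = (94 - 2·17 - 2q_U)q_U - (8q_U + q_U²) = (60 - 2q_U)q_U - (8q_U + q_U²).
∂π_U/∂q_U = 52 - 6q_U = 0, so q_U = 26/3.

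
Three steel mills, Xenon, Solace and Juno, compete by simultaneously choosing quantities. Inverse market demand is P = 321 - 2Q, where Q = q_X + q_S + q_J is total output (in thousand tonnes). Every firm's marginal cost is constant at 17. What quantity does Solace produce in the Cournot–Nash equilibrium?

A representative firm's profit is π_i = q_i(321 - 2Q) - 17q_i.
First-order condition (treating rivals' output as given): 304 - 4q_i - 2·Σ_{j≠i} q_j = 0.
By symmetry each firm produces the same amount; substituting Σ_{j≠i} q_j = 2q_i yields q_i = 304/8 = 38.

38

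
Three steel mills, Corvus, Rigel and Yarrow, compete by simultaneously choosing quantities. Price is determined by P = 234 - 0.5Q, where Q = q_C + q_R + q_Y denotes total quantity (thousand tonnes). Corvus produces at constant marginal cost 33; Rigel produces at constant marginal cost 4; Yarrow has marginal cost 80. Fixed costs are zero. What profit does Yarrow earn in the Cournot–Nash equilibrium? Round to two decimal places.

Corvus's profit: π_C = (234 - 0.5Q)q_C - (33q_C). Setting ∂π_C/∂q_C = 0: 201 - q_C - (1/2)(q_R + q_Y) = 0.
Rigel's profit: π_R = (234 - 0.5Q)q_R - (4q_R). Setting ∂π_R/∂q_R = 0: 230 - q_R - (1/2)(q_C + q_Y) = 0.
Yarrow's first-order condition: 154 - q_Y - (1/2)(q_C + q_R) = 0.
Adding the 3 conditions: 585 − Q − Q = 0, i.e. Q = 585/2.
Back-substituting: q_C = (201 − 585/4)/(1/2) = 219/2, q_R = (230 − 585/4)/(1/2) = 335/2, q_Y = (154 − 585/4)/(1/2) = 31/2.
Price P = 234 - (1/2)·(585/2) = 351/4.
Yarrow's profit: (351/4 - 80)·(31/2) = 961/8.

120.13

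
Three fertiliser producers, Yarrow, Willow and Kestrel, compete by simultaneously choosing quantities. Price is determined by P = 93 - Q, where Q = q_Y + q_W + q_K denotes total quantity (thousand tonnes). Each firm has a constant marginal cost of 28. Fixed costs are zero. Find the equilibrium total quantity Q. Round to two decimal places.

48.75

Each firm earns π_i = (93 - Q)q_i - 28q_i.
First-order condition (treating rivals' output as given): 65 - 2q_i - Σ_{j≠i} q_j = 0.
By symmetry each firm produces the same amount; substituting Σ_{j≠i} q_j = 2q_i yields q_i = 65/4.
Total output Q = 65/4 + 65/4 + 65/4 = 195/4.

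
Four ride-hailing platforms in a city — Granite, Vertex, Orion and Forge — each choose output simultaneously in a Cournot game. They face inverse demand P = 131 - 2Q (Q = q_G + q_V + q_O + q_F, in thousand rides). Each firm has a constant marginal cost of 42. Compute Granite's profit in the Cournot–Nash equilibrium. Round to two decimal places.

A representative firm's profit is π_i = q_i(131 - 2Q) - 42q_i.
First-order condition (treating rivals' output as given): 89 - 4q_i - 2·Σ_{j≠i} q_j = 0.
With identical firms every q_j equals q_i, so Σ_{j≠i} q_j = 3q_i and 89 = 10q_i, giving q_i = 89/10.
Price P = 131 - 2·(178/5) = 299/5.
Granite's profit: (299/5 - 42)·(89/10) = 158.4200.

158.42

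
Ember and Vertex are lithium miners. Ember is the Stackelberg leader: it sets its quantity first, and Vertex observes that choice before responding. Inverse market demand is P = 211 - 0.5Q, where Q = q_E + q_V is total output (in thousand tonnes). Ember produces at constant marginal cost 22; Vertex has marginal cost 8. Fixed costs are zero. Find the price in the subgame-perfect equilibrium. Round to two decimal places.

65.75

The follower Vertex best-responds to any q_E: π_V = (211 - 0.5Q)q_V - 8q_V.
Follower FOC: 203 - (1/2)q_E - q_V = 0, so q_V(q_E) = (203 - (1/2)q_E).
Ember substitutes q_V(q_E) into its own profit: π_E = q_E(211 - (1/2)q_E - (203 - (1/2)q_E)/2) - 22q_E = (219/2 - (1/4)q_E)q_E - 22q_E.
Leader FOC: 175/2 - (1/2)q_E = 0, so q_E = 175.
Then q_V = (203 - (1/2)·175) = 231/2.
Total output Q = 581/2, so price P = 211 - (1/2)·(581/2) = 263/4.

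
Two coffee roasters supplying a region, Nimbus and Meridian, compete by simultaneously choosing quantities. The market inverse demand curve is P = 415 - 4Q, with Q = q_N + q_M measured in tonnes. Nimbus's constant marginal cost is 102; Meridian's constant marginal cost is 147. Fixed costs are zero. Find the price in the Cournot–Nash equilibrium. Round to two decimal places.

221.33

Nimbus's profit: π_N = (415 - 4Q)q_N - (102q_N). Setting ∂π_N/∂q_N = 0: 313 - 8q_N - 4(q_M) = 0.
Meridian's first-order condition: 268 - 8q_M - 4(q_N) = 0.
Rearranging gives the reaction functions q_N = (313 - 4q_M)/8 and q_M = (268 - 4q_N)/8.
Solving the pair: q_N = 179/6, q_M = 223/12.
Total output Q = 581/12, so price P = 415 - 4·(581/12) = 664/3.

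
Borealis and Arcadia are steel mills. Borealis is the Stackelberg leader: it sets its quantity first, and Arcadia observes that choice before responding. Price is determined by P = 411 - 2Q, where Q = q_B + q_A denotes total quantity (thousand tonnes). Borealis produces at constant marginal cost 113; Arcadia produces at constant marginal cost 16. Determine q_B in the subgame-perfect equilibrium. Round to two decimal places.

50.25

Solve by backward induction. Given q_B, the follower Arcadia maximises π_A = (411 - 2q_B - 2q_A)q_A - 16q_A.
Setting the follower's marginal profit to zero, 395 - 2q_B - 4q_A = 0, i.e. q_A = (395 - 2q_B)/4.
Borealis substitutes q_A(q_B) into its own profit: π_B = q_B(411 - 2q_B - (395 - 2q_B)/2) - 113q_B = (427/2 - q_B)q_B - 113q_B.
Leader FOC: 201/2 - 2q_B = 0, so q_B = 201/4.
Then q_A = (395 - 2·(201/4))/4 = 589/8.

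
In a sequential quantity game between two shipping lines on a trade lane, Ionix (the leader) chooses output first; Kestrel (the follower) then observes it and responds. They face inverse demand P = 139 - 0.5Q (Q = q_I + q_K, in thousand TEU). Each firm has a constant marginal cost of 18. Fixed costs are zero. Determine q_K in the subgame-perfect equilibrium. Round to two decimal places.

60.50

Solve by backward induction. Given q_I, the follower Kestrel maximises π_K = (139 - (1/2)q_I - (1/2)q_K)q_K - 18q_K.
Setting the follower's marginal profit to zero, 121 - (1/2)q_I - q_K = 0, i.e. q_K = (121 - (1/2)q_I).
Ionix substitutes q_K(q_I) into its own profit: π_I = q_I(139 - (1/2)q_I - (121 - (1/2)q_I)/2) - 18q_I = (157/2 - (1/4)q_I)q_I - 18q_I.
Leader FOC: 121/2 - (1/2)q_I = 0, so q_I = 121.
Then q_K = (121 - (1/2)·121) = 121/2.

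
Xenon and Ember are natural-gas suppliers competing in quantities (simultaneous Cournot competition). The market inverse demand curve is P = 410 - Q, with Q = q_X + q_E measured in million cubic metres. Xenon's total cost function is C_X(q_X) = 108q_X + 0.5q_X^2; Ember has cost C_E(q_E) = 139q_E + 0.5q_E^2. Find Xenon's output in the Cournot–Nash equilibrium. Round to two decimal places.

79.38

Xenon's profit: π_X = (410 - Q)q_X - (108q_X + (1/2)q_X²). Setting ∂π_X/∂q_X = 0: 302 - 3q_X - (q_E) = 0.
Ember's profit: π_E = (410 - Q)q_E - (139q_E + (1/2)q_E²). Setting ∂π_E/∂q_E = 0: 271 - 3q_E - (q_X) = 0.
Best responses: q_X = (302 - q_E)/3, q_E = (271 - q_X)/3.
Substituting one into the other gives q_X = 635/8 and q_E = 511/8.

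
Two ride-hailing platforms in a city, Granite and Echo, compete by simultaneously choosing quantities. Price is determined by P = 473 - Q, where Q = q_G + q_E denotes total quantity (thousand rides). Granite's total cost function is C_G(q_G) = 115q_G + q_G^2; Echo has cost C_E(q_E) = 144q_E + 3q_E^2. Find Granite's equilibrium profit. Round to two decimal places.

Granite's profit: π_G = (473 - Q)q_G - (115q_G + q_G²). Setting ∂π_G/∂q_G = 0: 358 - 4q_G - (q_E) = 0.
Echo's profit: π_E = (473 - Q)q_E - (144q_E + 3q_E²). Setting ∂π_E/∂q_E = 0: 329 - 8q_E - (q_G) = 0.
So q_G = (358 - q_E)/4 and q_E = (329 - q_G)/8.
Substituting one into the other gives q_G = 81.7742 and q_E = 958/31.
Price P = 473 - 112.6774 = 360.3226.
Granite's profit: 360.3226·81.7742 - 115·81.7742 - 81.7742² = 13374.0375.

13374.04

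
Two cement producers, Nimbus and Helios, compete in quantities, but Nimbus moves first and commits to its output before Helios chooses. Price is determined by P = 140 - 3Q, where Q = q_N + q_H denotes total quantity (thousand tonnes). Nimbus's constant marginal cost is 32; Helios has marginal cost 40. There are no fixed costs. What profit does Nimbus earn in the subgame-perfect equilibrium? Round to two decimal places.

560.67

Solve by backward induction. Given q_N, the follower Helios maximises π_H = (140 - 3q_N - 3q_H)q_H - 40q_H.
Follower FOC: 100 - 3q_N - 6q_H = 0, so q_H(q_N) = (100 - 3q_N)/6.
The leader anticipates this reaction. Substituting into P = 140 - 3Q gives P = 90 - (3/2)q_N, so π_N = (90 - (3/2)q_N)q_N - 32q_N.
The leader's first-order condition 58 - 3q_N = 0 yields q_N = 58/3.
Then q_H = (100 - 3·(58/3))/6 = 7.
Price P = 140 - 3·(79/3) = 61.
Nimbus's profit: (61 - 32)·(58/3) = 1682/3.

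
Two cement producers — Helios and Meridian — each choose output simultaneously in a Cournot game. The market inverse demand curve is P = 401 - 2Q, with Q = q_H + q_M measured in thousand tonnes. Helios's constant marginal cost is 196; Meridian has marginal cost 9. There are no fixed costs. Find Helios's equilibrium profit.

18

Helios's profit: π_H = (401 - 2Q)q_H - (196q_H). Setting ∂π_H/∂q_H = 0: 205 - 4q_H - 2(q_M) = 0.
Meridian's first-order condition: 392 - 4q_M - 2(q_H) = 0.
Rearranging gives the reaction functions q_H = (205 - 2q_M)/4 and q_M = (392 - 2q_H)/4.
Solving the pair: q_H = 3, q_M = 193/2.
Price P = 401 - 2·(199/2) = 202.
Helios's profit: (202 - 196)·3 = 18.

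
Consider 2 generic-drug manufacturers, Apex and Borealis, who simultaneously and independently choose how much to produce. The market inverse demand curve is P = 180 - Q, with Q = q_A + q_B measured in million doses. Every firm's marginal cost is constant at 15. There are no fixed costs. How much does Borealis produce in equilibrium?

A representative firm's profit is π_i = q_i(180 - Q) - 15q_i.
Setting ∂π_i/∂q_i = 0 with rivals' quantities fixed: 165 - 2q_i - q_j = 0.
By symmetry each firm produces the same amount; substituting q_j = q_i yields q_i = 165/3 = 55.

55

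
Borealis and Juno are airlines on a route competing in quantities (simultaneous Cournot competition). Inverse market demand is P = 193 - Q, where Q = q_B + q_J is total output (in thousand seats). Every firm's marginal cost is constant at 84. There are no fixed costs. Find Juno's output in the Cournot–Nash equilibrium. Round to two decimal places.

Each firm earns π_i = (193 - Q)q_i - 84q_i.
Setting ∂π_i/∂q_i = 0 with rivals' quantities fixed: 109 - 2q_i - q_j = 0.
By symmetry each firm produces the same amount; substituting q_j = q_i yields q_i = 109/3.

36.33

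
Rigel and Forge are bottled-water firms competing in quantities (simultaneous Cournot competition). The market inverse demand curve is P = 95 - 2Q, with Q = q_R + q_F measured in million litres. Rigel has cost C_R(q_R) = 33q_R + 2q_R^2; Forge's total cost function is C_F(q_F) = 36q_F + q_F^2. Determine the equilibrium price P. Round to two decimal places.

Rigel's profit: π_R = (95 - 2Q)q_R - (33q_R + 2q_R²). Setting ∂π_R/∂q_R = 0: 62 - 8q_R - 2(q_F) = 0.
Forge's first-order condition: 59 - 6q_F - 2(q_R) = 0.
So q_R = (62 - 2q_F)/8 and q_F = (59 - 2q_R)/6.
Solving the pair: q_R = 127/22, q_F = 87/11.
Total output Q = 301/22, so price P = 95 - 2·(301/22) = 744/11.

67.64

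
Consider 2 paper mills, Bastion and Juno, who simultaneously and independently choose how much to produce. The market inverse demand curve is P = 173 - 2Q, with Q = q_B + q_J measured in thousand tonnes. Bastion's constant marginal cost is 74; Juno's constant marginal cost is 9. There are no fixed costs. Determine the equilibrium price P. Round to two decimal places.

85.33

Bastion's profit: π_B = (173 - 2Q)q_B - (74q_B). Setting ∂π_B/∂q_B = 0: 99 - 4q_B - 2(q_J) = 0.
Juno's first-order condition: 164 - 4q_J - 2(q_B) = 0.
Rearranging gives the reaction functions q_B = (99 - 2q_J)/4 and q_J = (164 - 2q_B)/4.
Solving the pair: q_B = 17/3, q_J = 229/6.
Total output Q = 263/6, so price P = 173 - 2·(263/6) = 256/3.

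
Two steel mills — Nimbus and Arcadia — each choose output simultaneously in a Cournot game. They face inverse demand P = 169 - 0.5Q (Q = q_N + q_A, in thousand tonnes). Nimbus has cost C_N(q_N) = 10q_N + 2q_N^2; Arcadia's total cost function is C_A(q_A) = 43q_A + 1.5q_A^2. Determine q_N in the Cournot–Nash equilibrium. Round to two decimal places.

Nimbus's profit: π_N = (169 - 0.5Q)q_N - (10q_N + 2q_N²). Setting ∂π_N/∂q_N = 0: 159 - 5q_N - (1/2)(q_A) = 0.
Arcadia's profit: π_A = (169 - 0.5Q)q_A - (43q_A + (3/2)q_A²). Setting ∂π_A/∂q_A = 0: 126 - 4q_A - (1/2)(q_N) = 0.
So q_N = (159 - (1/2)q_A)/5 and q_A = (126 - (1/2)q_N)/4.
Solving the pair: q_N = 29.0127, q_A = 27.8734.

29.01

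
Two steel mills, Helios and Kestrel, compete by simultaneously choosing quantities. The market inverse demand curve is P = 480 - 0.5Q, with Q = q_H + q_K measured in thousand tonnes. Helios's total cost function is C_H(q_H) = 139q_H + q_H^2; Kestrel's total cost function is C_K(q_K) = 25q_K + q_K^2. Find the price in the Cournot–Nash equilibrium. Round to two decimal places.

366.29

Helios's profit: π_H = (480 - 0.5Q)q_H - (139q_H + q_H²). Setting ∂π_H/∂q_H = 0: 341 - 3q_H - (1/2)(q_K) = 0.
Kestrel's first-order condition: 455 - 3q_K - (1/2)(q_H) = 0.
So q_H = (341 - (1/2)q_K)/3 and q_K = (455 - (1/2)q_H)/3.
Solving the pair: q_H = 90.9143, q_K = 136.5143.
Total output Q = 1592/7, so price P = 480 - (1/2)·(1592/7) = 366.2857.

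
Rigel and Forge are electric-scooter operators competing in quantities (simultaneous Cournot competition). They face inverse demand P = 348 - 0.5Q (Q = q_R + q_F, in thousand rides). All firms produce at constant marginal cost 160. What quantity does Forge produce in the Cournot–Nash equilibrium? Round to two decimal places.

A representative firm's profit is π_i = q_i(348 - 0.5Q) - 160q_i.
Setting ∂π_i/∂q_i = 0 with rivals' quantities fixed: 188 - q_i - (1/2)q_j = 0.
By symmetry each firm produces the same amount; substituting q_j = q_i yields q_i = 188/(3/2) = 376/3.

125.33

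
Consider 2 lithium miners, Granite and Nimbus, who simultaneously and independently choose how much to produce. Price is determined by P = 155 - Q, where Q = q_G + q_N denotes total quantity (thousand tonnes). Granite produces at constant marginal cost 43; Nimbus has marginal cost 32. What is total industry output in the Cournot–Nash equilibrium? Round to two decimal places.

78.33

Granite's profit: π_G = (155 - Q)q_G - (43q_G). Setting ∂π_G/∂q_G = 0: 112 - 2q_G - (q_N) = 0.
Nimbus's profit: π_N = (155 - Q)q_N - (32q_N). Setting ∂π_N/∂q_N = 0: 123 - 2q_N - (q_G) = 0.
So q_G = (112 - q_N)/2 and q_N = (123 - q_G)/2.
Solving the pair: q_G = 101/3, q_N = 134/3.
Total output Q = 101/3 + 134/3 = 235/3.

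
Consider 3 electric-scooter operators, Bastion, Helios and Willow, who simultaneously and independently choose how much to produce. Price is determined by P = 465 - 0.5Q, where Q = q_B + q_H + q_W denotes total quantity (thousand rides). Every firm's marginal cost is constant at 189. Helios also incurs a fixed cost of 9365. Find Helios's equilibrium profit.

Each firm earns π_i = (465 - 0.5Q)q_i - 189q_i.
Setting ∂π_i/∂q_i = 0 with rivals' quantities fixed: 276 - q_i - (1/2)·Σ_{j≠i} q_j = 0.
With identical firms every q_j equals q_i, so Σ_{j≠i} q_j = 2q_i and 276 = 2q_i, giving q_i = 138.
Price P = 465 - (1/2)·414 = 258.
Helios's profit: (258 - 189)·138 - 9365 = 157.

157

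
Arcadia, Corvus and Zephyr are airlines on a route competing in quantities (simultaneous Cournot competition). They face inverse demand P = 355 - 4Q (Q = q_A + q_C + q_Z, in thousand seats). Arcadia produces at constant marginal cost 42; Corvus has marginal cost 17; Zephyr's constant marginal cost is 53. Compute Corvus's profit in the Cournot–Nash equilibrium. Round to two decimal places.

2487.52

Arcadia's profit: π_A = (355 - 4Q)q_A - (42q_A). Setting ∂π_A/∂q_A = 0: 313 - 8q_A - 4(q_C + q_Z) = 0.
Corvus's profit: π_C = (355 - 4Q)q_C - (17q_C). Setting ∂π_C/∂q_C = 0: 338 - 8q_C - 4(q_A + q_Z) = 0.
Zephyr's profit: π_Z = (355 - 4Q)q_Z - (53q_Z). Setting ∂π_Z/∂q_Z = 0: 302 - 8q_Z - 4(q_A + q_C) = 0.
Summing all 3 equations gives 953 − 16Q = 0, hence Q = 953/16.
Back-substituting: q_A = (313 − 953/4)/4 = 299/16, q_C = (338 − 953/4)/4 = 399/16, q_Z = (302 − 953/4)/4 = 255/16.
Price P = 355 - 4·(953/16) = 467/4.
Corvus's profit: (467/4 - 17)·(399/16) = 2487.5156.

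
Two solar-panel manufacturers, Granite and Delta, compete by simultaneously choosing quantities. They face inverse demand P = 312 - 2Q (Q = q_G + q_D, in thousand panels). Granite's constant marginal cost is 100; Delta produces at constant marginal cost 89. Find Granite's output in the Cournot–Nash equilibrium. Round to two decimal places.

33.50

Granite's profit: π_G = (312 - 2Q)q_G - (100q_G). Setting ∂π_G/∂q_G = 0: 212 - 4q_G - 2(q_D) = 0.
Delta's first-order condition: 223 - 4q_D - 2(q_G) = 0.
Rearranging gives the reaction functions q_G = (212 - 2q_D)/4 and q_D = (223 - 2q_G)/4.
Substituting one into the other gives q_G = 67/2 and q_D = 39.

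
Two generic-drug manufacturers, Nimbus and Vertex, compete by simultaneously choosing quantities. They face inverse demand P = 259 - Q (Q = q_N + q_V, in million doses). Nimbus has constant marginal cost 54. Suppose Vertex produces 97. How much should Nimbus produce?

With the rival's output fixed at 97, Nimbus's profit is π_N = (259 - 97 - q_N)q_N - (54q_N) = (162 - q_N)q_N - (54q_N).
∂π_N/∂q_N = 108 - 2q_N = 0, so q_N = 54.

54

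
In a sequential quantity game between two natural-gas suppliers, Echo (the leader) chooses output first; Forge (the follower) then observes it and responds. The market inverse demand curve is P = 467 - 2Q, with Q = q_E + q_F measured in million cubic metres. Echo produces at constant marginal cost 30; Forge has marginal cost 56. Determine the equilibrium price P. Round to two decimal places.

145.75

Solve by backward induction. Given q_E, the follower Forge maximises π_F = (467 - 2q_E - 2q_F)q_F - 56q_F.
Follower FOC: 411 - 2q_E - 4q_F = 0, so q_F(q_E) = (411 - 2q_E)/4.
The leader anticipates this reaction. Substituting into P = 467 - 2Q gives P = 523/2 - q_E, so π_E = (523/2 - q_E)q_E - 30q_E.
Leader FOC: 463/2 - 2q_E = 0, so q_E = 463/4.
Then q_F = (411 - 2·(463/4))/4 = 359/8.
Total output Q = 1285/8, so price P = 467 - 2·(1285/8) = 583/4.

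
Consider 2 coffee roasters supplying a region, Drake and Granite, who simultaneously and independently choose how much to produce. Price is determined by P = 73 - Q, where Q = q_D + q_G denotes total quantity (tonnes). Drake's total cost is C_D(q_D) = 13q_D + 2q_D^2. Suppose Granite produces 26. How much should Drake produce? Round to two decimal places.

With the rival's output fixed at 26, Drake's profit is π_D = (73 - 26 - q_D)q_D - (13q_D + 2q_D²) = (47 - q_D)q_D - (13q_D + 2q_D²).
∂π_D/∂q_D = 34 - 6q_D = 0, so q_D = 17/3.

5.67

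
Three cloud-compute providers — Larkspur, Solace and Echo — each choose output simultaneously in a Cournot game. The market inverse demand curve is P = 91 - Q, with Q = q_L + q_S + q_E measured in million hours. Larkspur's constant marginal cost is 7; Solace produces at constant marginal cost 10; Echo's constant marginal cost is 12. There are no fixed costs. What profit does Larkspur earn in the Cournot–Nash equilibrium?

529

Larkspur's profit: π_L = (91 - Q)q_L - (7q_L). Setting ∂π_L/∂q_L = 0: 84 - 2q_L - (q_S + q_E) = 0.
Solace's profit: π_S = (91 - Q)q_S - (10q_S). Setting ∂π_S/∂q_S = 0: 81 - 2q_S - (q_L + q_E) = 0.
Echo's profit: π_E = (91 - Q)q_E - (12q_E). Setting ∂π_E/∂q_E = 0: 79 - 2q_E - (q_L + q_S) = 0.
Adding the 3 conditions: 244 − 2Q − 2Q = 0, i.e. Q = 61.
Back-substituting: q_L = (84 − 61) = 23, q_S = (81 − 61) = 20, q_E = (79 − 61) = 18.
Price P = 91 - 61 = 30.
Larkspur's profit: (30 - 7)·23 = 529.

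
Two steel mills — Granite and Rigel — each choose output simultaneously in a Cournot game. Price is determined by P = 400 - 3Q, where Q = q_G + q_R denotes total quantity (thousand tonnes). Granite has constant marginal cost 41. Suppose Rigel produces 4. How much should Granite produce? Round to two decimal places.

With the rival's output fixed at 4, Granite's profit is π_G = (400 - 3·4 - 3q_G)q_G - (41q_G) = (388 - 3q_G)q_G - (41q_G).
∂π_G/∂q_G = 347 - 6q_G = 0, so q_G = 347/6.

57.83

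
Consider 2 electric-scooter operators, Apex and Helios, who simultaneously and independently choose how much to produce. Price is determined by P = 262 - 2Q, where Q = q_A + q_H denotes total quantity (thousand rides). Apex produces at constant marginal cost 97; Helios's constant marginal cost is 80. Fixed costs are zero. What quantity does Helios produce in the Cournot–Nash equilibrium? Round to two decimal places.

Apex's profit: π_A = (262 - 2Q)q_A - (97q_A). Setting ∂π_A/∂q_A = 0: 165 - 4q_A - 2(q_H) = 0.
Helios's profit: π_H = (262 - 2Q)q_H - (80q_H). Setting ∂π_H/∂q_H = 0: 182 - 4q_H - 2(q_A) = 0.
So q_A = (165 - 2q_H)/4 and q_H = (182 - 2q_A)/4.
Substituting one into the other gives q_A = 74/3 and q_H = 199/6.

33.17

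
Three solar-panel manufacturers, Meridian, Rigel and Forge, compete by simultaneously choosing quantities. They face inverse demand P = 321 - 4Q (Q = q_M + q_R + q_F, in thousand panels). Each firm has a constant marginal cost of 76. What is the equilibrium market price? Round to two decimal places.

137.25

A representative firm's profit is π_i = q_i(321 - 4Q) - 76q_i.
First-order condition (treating rivals' output as given): 245 - 8q_i - 4·Σ_{j≠i} q_j = 0.
With identical firms every q_j equals q_i, so Σ_{j≠i} q_j = 2q_i and 245 = 16q_i, giving q_i = 245/16.
Total output Q = 735/16, so price P = 321 - 4·(735/16) = 549/4.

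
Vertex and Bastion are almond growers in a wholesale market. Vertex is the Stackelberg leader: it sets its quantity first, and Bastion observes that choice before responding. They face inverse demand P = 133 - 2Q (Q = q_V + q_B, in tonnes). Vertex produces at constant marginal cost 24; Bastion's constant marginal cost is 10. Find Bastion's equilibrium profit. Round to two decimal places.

Solve by backward induction. Given q_V, the follower Bastion maximises π_B = (133 - 2q_V - 2q_B)q_B - 10q_B.
Setting the follower's marginal profit to zero, 123 - 2q_V - 4q_B = 0, i.e. q_B = (123 - 2q_V)/4.
The leader anticipates this reaction. Substituting into P = 133 - 2Q gives P = 143/2 - q_V, so π_V = (143/2 - q_V)q_V - 24q_V.
Maximising: ∂π_V/∂q_V = 95/2 - 2q_V = 0, giving q_V = 95/4.
Then q_B = (123 - 2·(95/4))/4 = 151/8.
Price P = 133 - 2·(341/8) = 191/4.
Bastion's profit: (191/4 - 10)·(151/8) = 712.5313.

712.53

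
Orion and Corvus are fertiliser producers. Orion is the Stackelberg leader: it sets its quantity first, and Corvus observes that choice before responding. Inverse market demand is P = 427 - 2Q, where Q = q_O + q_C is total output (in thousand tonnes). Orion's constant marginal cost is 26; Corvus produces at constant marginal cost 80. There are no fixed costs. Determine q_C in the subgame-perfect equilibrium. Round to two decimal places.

The follower Corvus best-responds to any q_O: π_C = (427 - 2Q)q_C - 80q_C.
Follower FOC: 347 - 2q_O - 4q_C = 0, so q_C(q_O) = (347 - 2q_O)/4.
Orion substitutes q_C(q_O) into its own profit: π_O = q_O(427 - 2q_O - (347 - 2q_O)/2) - 26q_O = (507/2 - q_O)q_O - 26q_O.
The leader's first-order condition 455/2 - 2q_O = 0 yields q_O = 455/4.
Then q_C = (347 - 2·(455/4))/4 = 239/8.

29.88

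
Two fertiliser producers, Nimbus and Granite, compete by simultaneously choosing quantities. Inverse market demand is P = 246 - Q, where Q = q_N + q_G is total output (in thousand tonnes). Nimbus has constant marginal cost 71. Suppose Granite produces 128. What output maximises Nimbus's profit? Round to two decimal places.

23.50

With the rival's output fixed at 128, Nimbus's profit is π_N = (246 - 128 - q_N)q_N - (71q_N) = (118 - q_N)q_N - (71q_N).
∂π_N/∂q_N = 47 - 2q_N = 0, so q_N = 47/2.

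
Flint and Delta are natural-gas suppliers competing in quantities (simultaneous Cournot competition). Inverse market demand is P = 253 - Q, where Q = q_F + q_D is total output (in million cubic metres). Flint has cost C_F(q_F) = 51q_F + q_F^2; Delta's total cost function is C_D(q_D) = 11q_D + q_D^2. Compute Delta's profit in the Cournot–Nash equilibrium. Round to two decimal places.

5215.61

Flint's profit: π_F = (253 - Q)q_F - (51q_F + q_F²). Setting ∂π_F/∂q_F = 0: 202 - 4q_F - (q_D) = 0.
Delta's first-order condition: 242 - 4q_D - (q_F) = 0.
Rearranging gives the reaction functions q_F = (202 - q_D)/4 and q_D = (242 - q_F)/4.
Solving the pair: q_F = 566/15, q_D = 766/15.
Price P = 253 - 444/5 = 821/5.
Delta's profit: (821/5)·(766/15) - 11·(766/15) - (766/15)² = 5215.6089.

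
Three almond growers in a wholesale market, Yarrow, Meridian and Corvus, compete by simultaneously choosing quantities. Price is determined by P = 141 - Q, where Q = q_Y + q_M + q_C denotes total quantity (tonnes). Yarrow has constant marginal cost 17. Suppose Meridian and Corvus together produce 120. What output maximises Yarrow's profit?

2

With rivals' combined output fixed at 120, Yarrow's profit is π_Y = (141 - 120 - q_Y)q_Y - (17q_Y) = (21 - q_Y)q_Y - (17q_Y).
∂π_Y/∂q_Y = 4 - 2q_Y = 0, so q_Y = 2.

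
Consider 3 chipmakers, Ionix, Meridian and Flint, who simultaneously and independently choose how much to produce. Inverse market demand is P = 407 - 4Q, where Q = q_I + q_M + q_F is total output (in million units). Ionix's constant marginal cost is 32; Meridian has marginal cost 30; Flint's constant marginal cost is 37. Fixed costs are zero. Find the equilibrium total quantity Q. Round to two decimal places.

70.13

Ionix's profit: π_I = (407 - 4Q)q_I - (32q_I). Setting ∂π_I/∂q_I = 0: 375 - 8q_I - 4(q_M + q_F) = 0.
Meridian's first-order condition: 377 - 8q_M - 4(q_I + q_F) = 0.
Flint's profit: π_F = (407 - 4Q)q_F - (37q_F). Setting ∂π_F/∂q_F = 0: 370 - 8q_F - 4(q_I + q_M) = 0.
Summing all 3 equations gives 1122 − 16Q = 0, hence Q = 561/8.
Back-substituting: q_I = (375 − 561/2)/4 = 189/8, q_M = (377 − 561/2)/4 = 193/8, q_F = (370 − 561/2)/4 = 179/8.
Total output Q = 189/8 + 193/8 + 179/8 = 561/8.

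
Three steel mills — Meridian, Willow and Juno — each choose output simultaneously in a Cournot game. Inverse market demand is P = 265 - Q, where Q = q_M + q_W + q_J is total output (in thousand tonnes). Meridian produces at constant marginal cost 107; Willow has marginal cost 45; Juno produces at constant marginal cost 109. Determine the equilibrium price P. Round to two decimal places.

Meridian's profit: π_M = (265 - Q)q_M - (107q_M). Setting ∂π_M/∂q_M = 0: 158 - 2q_M - (q_W + q_J) = 0.
Willow's profit: π_W = (265 - Q)q_W - (45q_W). Setting ∂π_W/∂q_W = 0: 220 - 2q_W - (q_M + q_J) = 0.
Juno's profit: π_J = (265 - Q)q_J - (109q_J). Setting ∂π_J/∂q_J = 0: 156 - 2q_J - (q_M + q_W) = 0.
Summing all 3 equations gives 534 − 4Q = 0, hence Q = 267/2.
Back-substituting: q_M = (158 − 267/2) = 49/2, q_W = (220 − 267/2) = 173/2, q_J = (156 − 267/2) = 45/2.
Total output Q = 267/2, so price P = 265 - 267/2 = 263/2.

131.50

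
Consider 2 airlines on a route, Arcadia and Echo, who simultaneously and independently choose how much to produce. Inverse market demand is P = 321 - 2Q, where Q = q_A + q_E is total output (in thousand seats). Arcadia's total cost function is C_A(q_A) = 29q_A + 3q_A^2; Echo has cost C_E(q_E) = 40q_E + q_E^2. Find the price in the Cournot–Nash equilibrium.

199

Arcadia's profit: π_A = (321 - 2Q)q_A - (29q_A + 3q_A²). Setting ∂π_A/∂q_A = 0: 292 - 10q_A - 2(q_E) = 0.
Echo's profit: π_E = (321 - 2Q)q_E - (40q_E + q_E²). Setting ∂π_E/∂q_E = 0: 281 - 6q_E - 2(q_A) = 0.
Best responses: q_A = (292 - 2q_E)/10, q_E = (281 - 2q_A)/6.
Solving the pair: q_A = 85/4, q_E = 159/4.
Total output Q = 61, so price P = 321 - 2·61 = 199.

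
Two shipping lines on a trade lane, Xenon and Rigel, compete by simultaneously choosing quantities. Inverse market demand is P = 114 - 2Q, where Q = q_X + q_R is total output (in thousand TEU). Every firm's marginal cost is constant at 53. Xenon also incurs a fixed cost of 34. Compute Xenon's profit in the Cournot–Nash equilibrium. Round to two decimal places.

Each firm earns π_i = (114 - 2Q)q_i - 53q_i.
First-order condition (treating rivals' output as given): 61 - 4q_i - 2q_j = 0.
With identical firms every q_j equals q_i, so q_j = q_i and 61 = 6q_i, giving q_i = 61/6.
Price P = 114 - 2·(61/3) = 220/3.
Xenon's profit: (220/3 - 53)·(61/6) - 34 = 172.7222.

172.72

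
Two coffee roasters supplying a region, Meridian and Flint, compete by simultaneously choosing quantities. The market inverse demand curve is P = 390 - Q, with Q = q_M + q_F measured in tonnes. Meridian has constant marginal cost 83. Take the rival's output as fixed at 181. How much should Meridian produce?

63

With the rival's output fixed at 181, Meridian's profit is π_M = (390 - 181 - q_M)q_M - (83q_M) = (209 - q_M)q_M - (83q_M).
∂π_M/∂q_M = 126 - 2q_M = 0, so q_M = 63.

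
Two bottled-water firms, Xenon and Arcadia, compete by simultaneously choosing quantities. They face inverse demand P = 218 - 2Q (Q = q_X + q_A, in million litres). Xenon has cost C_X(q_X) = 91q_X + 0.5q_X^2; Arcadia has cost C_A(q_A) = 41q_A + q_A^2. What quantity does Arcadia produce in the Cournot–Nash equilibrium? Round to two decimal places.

24.27

Xenon's profit: π_X = (218 - 2Q)q_X - (91q_X + (1/2)q_X²). Setting ∂π_X/∂q_X = 0: 127 - 5q_X - 2(q_A) = 0.
Arcadia's profit: π_A = (218 - 2Q)q_A - (41q_A + q_A²). Setting ∂π_A/∂q_A = 0: 177 - 6q_A - 2(q_X) = 0.
So q_X = (127 - 2q_A)/5 and q_A = (177 - 2q_X)/6.
Solving the pair: q_X = 204/13, q_A = 631/26.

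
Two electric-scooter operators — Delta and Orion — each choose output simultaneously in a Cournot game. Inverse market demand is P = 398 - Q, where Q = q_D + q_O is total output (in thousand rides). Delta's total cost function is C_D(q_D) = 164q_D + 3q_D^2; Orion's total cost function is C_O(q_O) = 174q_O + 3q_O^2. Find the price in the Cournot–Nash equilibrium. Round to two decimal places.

347.11

Delta's profit: π_D = (398 - Q)q_D - (164q_D + 3q_D²). Setting ∂π_D/∂q_D = 0: 234 - 8q_D - (q_O) = 0.
Orion's first-order condition: 224 - 8q_O - (q_D) = 0.
Rearranging gives the reaction functions q_D = (234 - q_O)/8 and q_O = (224 - q_D)/8.
Solving the pair: q_D = 1648/63, q_O = 1558/63.
Total output Q = 458/9, so price P = 398 - 458/9 = 347.1111.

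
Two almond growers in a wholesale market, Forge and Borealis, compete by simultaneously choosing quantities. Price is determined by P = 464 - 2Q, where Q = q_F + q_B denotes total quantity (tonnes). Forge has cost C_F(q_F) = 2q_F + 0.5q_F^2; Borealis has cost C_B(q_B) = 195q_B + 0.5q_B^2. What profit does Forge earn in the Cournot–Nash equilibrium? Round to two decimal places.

Forge's profit: π_F = (464 - 2Q)q_F - (2q_F + (1/2)q_F²). Setting ∂π_F/∂q_F = 0: 462 - 5q_F - 2(q_B) = 0.
Borealis's first-order condition: 269 - 5q_B - 2(q_F) = 0.
Rearranging gives the reaction functions q_F = (462 - 2q_B)/5 and q_B = (269 - 2q_F)/5.
Solving the pair: q_F = 1772/21, q_B = 421/21.
Price P = 464 - 2·(731/7) = 1786/7.
Forge's profit: (1786/7)·(1772/21) - 2·(1772/21) - (1/2)(1772/21)² = 17800.3628.

17800.36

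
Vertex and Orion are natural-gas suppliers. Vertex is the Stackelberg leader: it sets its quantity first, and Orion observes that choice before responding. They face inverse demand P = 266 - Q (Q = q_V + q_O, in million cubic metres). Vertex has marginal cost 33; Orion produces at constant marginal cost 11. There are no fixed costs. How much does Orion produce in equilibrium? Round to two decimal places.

74.75

The follower Orion best-responds to any q_V: π_O = (266 - Q)q_O - 11q_O.
∂π_O/∂q_O = 255 - q_V - 2q_O = 0 gives the reaction function q_O = (255 - q_V)/2.
The leader anticipates this reaction. Substituting into P = 266 - Q gives P = 277/2 - (1/2)q_V, so π_V = (277/2 - (1/2)q_V)q_V - 33q_V.
Leader FOC: 211/2 - q_V = 0, so q_V = 211/2.
Then q_O = (255 - 211/2)/2 = 299/4.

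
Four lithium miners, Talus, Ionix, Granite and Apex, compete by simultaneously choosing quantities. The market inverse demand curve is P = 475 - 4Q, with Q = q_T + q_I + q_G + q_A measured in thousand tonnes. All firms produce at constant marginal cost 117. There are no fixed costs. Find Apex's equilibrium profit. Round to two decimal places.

1281.64

Each firm earns π_i = (475 - 4Q)q_i - 117q_i.
First-order condition (treating rivals' output as given): 358 - 8q_i - 4·Σ_{j≠i} q_j = 0.
By symmetry each firm produces the same amount; substituting Σ_{j≠i} q_j = 3q_i yields q_i = 358/20 = 179/10.
Price P = 475 - 4·(358/5) = 943/5.
Apex's profit: (943/5 - 117)·(179/10) = 1281.6400.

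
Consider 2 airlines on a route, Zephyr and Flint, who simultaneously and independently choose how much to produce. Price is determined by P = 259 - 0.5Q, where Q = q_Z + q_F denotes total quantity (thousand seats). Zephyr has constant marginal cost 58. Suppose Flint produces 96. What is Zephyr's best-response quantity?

153

With the rival's output fixed at 96, Zephyr's profit is π_Z = (259 - (1/2)·96 - (1/2)q_Z)q_Z - (58q_Z) = (211 - (1/2)q_Z)q_Z - (58q_Z).
∂π_Z/∂q_Z = 153 - q_Z = 0, so q_Z = 153.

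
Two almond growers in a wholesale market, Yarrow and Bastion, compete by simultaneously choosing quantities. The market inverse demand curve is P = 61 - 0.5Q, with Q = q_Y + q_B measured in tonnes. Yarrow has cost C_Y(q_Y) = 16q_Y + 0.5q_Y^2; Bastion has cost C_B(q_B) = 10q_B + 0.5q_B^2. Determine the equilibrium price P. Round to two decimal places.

Yarrow's profit: π_Y = (61 - 0.5Q)q_Y - (16q_Y + (1/2)q_Y²). Setting ∂π_Y/∂q_Y = 0: 45 - 2q_Y - (1/2)(q_B) = 0.
Bastion's first-order condition: 51 - 2q_B - (1/2)(q_Y) = 0.
Best responses: q_Y = (45 - (1/2)q_B)/2, q_B = (51 - (1/2)q_Y)/2.
Solving the pair: q_Y = 86/5, q_B = 106/5.
Total output Q = 192/5, so price P = 61 - (1/2)·(192/5) = 209/5.

41.80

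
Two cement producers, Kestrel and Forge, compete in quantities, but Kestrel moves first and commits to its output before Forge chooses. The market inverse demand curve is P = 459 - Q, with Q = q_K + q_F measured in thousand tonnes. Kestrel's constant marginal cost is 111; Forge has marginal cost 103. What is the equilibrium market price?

196

The follower Forge best-responds to any q_K: π_F = (459 - Q)q_F - 103q_F.
∂π_F/∂q_F = 356 - q_K - 2q_F = 0 gives the reaction function q_F = (356 - q_K)/2.
The leader anticipates this reaction. Substituting into P = 459 - Q gives P = 281 - (1/2)q_K, so π_K = (281 - (1/2)q_K)q_K - 111q_K.
The leader's first-order condition 170 - q_K = 0 yields q_K = 170.
Then q_F = (356 - 170)/2 = 93.
Total output Q = 263, so price P = 459 - 263 = 196.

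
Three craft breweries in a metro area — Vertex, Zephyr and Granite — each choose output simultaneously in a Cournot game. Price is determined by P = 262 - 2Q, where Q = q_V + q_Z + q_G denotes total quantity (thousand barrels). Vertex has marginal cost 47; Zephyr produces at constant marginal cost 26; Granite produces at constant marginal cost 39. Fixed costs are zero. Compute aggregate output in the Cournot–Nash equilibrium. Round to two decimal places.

84.25

Vertex's profit: π_V = (262 - 2Q)q_V - (47q_V). Setting ∂π_V/∂q_V = 0: 215 - 4q_V - 2(q_Z + q_G) = 0.
Zephyr's first-order condition: 236 - 4q_Z - 2(q_V + q_G) = 0.
Granite's first-order condition: 223 - 4q_G - 2(q_V + q_Z) = 0.
Adding the 3 conditions: 674 − 4Q − 4Q = 0, i.e. Q = 337/4.
Back-substituting: q_V = (215 − 337/2)/2 = 93/4, q_Z = (236 − 337/2)/2 = 135/4, q_G = (223 − 337/2)/2 = 109/4.
Total output Q = 93/4 + 135/4 + 109/4 = 337/4.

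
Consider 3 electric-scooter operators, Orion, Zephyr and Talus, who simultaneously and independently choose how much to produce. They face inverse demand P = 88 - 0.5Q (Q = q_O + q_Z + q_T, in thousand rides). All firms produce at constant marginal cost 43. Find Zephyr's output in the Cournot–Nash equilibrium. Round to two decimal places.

22.50

Each firm earns π_i = (88 - 0.5Q)q_i - 43q_i.
First-order condition (treating rivals' output as given): 45 - q_i - (1/2)·Σ_{j≠i} q_j = 0.
By symmetry each firm produces the same amount; substituting Σ_{j≠i} q_j = 2q_i yields q_i = 45/2.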